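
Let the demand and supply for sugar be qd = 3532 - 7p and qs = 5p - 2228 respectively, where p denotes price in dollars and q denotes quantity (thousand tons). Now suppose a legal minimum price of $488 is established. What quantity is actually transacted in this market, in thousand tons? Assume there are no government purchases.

Setting quantity demanded equal to quantity supplied, 3532 - 7p = 5p - 2228, gives p* = 480 and q* = 172.
The floor of 488 is above the equilibrium price 480, so it binds.
At p = 488: qd = 3532 - 7·488 = 116 and qs = 5·488 - 2228 = 212.
The quantity actually transacted is the short side, demand: 116.

116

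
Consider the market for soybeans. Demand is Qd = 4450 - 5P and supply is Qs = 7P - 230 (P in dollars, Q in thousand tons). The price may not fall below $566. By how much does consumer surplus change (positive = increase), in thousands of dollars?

-362560

Without the control the market clears where 4450 - 5P = 7P - 230, i.e. P* = 390 and Q* = 2500.
The floor of 566 is above the equilibrium price 390, so it binds.
At P = 566: Qd = 4450 - 5·566 = 1620 and Qs = 7·566 - 230 = 3732.
Consumer surplus without the control is ½ · (890 - 390) · 2500 = 625000.
With the floor, consumers buy 1620 units at 566, so CS = ½ · (890 - 566) · 1620 = 262440.
Change in consumer surplus = 262440 - 625000 = -362560.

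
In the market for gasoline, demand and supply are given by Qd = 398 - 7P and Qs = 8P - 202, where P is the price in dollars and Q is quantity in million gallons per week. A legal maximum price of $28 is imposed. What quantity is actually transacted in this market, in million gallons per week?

Equilibrium: 398 - 7P = 8P - 202, so 600 = 15P and P* = 40, Q* = 118.
The ceiling of 28 is below the equilibrium price 40, so it binds.
At P = 28: Qd = 398 - 7·28 = 202 and Qs = 8·28 - 202 = 22.
The quantity actually transacted is the short side, supply: 22.

22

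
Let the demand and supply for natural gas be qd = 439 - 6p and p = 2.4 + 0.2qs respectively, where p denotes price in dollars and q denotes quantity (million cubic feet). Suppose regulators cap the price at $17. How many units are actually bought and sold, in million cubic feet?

73

Rearranging supply gives qs = 5p - 12. Equilibrium: 439 - 6p = 5p - 12, so 451 = 11p and p* = 41, q* = 193.
Since 17 < 41, the ceiling is binding.
At p = 17: qd = 439 - 6·17 = 337 and qs = 5·17 - 12 = 73.
The quantity actually transacted is the short side, supply: 73.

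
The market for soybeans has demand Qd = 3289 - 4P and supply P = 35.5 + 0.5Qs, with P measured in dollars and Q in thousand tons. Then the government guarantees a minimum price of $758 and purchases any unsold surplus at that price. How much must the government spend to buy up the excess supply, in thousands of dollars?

Rearranging supply gives Qs = 2P - 71. Setting quantity demanded equal to quantity supplied, 3289 - 4P = 2P - 71, gives P* = 560 and Q* = 1049.
Because the floor (758) lies above the market-clearing price, it is binding.
At P = 758: Qd = 3289 - 4·758 = 257 and Qs = 2·758 - 71 = 1445.
Surplus = Qs - Qd = 1188.
Government expenditure = surplus × support price = 1188 × 758 = 900504.

900504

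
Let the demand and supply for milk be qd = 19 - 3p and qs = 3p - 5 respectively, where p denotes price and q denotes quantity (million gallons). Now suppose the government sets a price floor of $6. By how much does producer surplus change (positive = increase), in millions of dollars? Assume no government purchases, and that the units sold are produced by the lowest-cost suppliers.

-4

Setting quantity demanded equal to quantity supplied, 19 - 3p = 3p - 5, gives p* = 4 and q* = 7.
Since 6 > 4, the floor is binding.
At p = 6: qd = 19 - 3·6 = 1 and qs = 3·6 - 5 = 13.
Producer surplus without the control is ½ · (4 - 5/3) · 7 = 49/6.
With the floor, 1 units are sold at 6. The supply price at q = 1 is 2, so PS = ½ · [(6 - 5/3) + (6 - 2)] · 1 = 25/6.
Change in producer surplus = 25/6 - 49/6 = -4.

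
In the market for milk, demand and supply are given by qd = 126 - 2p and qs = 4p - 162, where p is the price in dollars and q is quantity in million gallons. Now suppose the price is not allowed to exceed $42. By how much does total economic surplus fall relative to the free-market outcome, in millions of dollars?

216

Without the control the market clears where 126 - 2p = 4p - 162, i.e. p* = 48 and q* = 30.
Because the ceiling (42) lies below the market-clearing price, it is binding.
At p = 42: qd = 126 - 2·42 = 42 and qs = 4·42 - 162 = 6.
Quantity traded falls to 6. At q = 6 the demand price is (126 - 6)/2 = 60 and the supply price is (162 + 6)/4 = 42.
Deadweight loss = ½ · (60 - 42) · (30 - 6) = ½ · 18 · 24 = 216.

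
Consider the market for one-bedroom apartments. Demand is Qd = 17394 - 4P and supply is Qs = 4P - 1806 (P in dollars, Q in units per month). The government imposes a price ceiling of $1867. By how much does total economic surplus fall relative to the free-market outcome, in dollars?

Without the control the market clears where 17394 - 4P = 4P - 1806, i.e. P* = 2400 and Q* = 7794.
The ceiling of 1867 is below the equilibrium price 2400, so it binds.
At P = 1867: Qd = 17394 - 4·1867 = 9926 and Qs = 4·1867 - 1806 = 5662.
Quantity traded falls to 5662. At Q = 5662 the demand price is (17394 - 5662)/4 = 2933 and the supply price is (1806 + 5662)/4 = 1867.
Deadweight loss = ½ · (2933 - 1867) · (7794 - 5662) = ½ · 1066 · 2132 = 1136356.

1136356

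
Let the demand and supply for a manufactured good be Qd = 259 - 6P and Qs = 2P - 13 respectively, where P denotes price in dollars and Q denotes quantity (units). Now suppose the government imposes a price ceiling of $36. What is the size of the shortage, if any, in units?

Equilibrium: 259 - 6P = 2P - 13, so 272 = 8P and P* = 34, Q* = 55.
The ceiling of 36 is above the equilibrium price 34, so it is not binding; the market clears at P* = 34, Q* = 55.
Since the control does not bind, there is no shortage.

0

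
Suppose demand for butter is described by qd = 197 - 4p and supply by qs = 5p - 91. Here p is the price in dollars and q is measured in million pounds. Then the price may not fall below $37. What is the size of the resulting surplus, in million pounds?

Setting quantity demanded equal to quantity supplied, 197 - 4p = 5p - 91, gives p* = 32 and q* = 69.
The floor of 37 is above the equilibrium price 32, so it binds.
At p = 37: qd = 197 - 4·37 = 49 and qs = 5·37 - 91 = 94.
Surplus = qs - qd = 94 - 49 = 45.

45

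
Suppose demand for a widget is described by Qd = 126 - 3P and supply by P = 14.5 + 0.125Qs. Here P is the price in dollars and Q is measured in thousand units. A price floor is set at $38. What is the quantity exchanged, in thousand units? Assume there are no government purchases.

12

Rearranging supply gives Qs = 8P - 116. In a free market, 126 - 3P = 8P - 116 gives the equilibrium P* = 22, Q* = 60.
The floor of 38 is above the equilibrium price 22, so it binds.
At P = 38: Qd = 126 - 3·38 = 12 and Qs = 8·38 - 116 = 188.
The quantity actually transacted is the short side, demand: 12.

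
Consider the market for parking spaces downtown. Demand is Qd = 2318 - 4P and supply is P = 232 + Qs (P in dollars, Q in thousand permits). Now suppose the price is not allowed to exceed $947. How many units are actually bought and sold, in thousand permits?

278

Rearranging supply gives Qs = P - 232. In a free market, 2318 - 4P = P - 232 gives the equilibrium P* = 510, Q* = 278.
Since 947 is above P* = 510, the ceiling does not bind and the free-market outcome prevails.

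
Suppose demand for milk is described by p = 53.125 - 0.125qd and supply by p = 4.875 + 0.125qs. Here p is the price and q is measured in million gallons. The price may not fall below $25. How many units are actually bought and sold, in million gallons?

193

Rearranging demand gives qd = 425 - 8p; rearranging supply gives qs = 8p - 39. Without the control the market clears where 425 - 8p = 8p - 39, i.e. p* = 29 and q* = 193.
Since 25 is below p* = 29, the floor does not bind and the free-market outcome prevails.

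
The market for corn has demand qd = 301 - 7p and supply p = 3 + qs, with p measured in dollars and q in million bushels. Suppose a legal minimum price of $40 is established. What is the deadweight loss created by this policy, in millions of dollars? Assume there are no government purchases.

Rearranging supply gives qs = p - 3. Equilibrium: 301 - 7p = p - 3, so 304 = 8p and p* = 38, q* = 35.
Since 40 > 38, the floor is binding.
At p = 40: qd = 301 - 7·40 = 21 and qs = 40 - 3 = 37.
Quantity traded falls to 21. At q = 21 the demand price is (301 - 21)/7 = 40 and the supply price is 3 + 21 = 24.
Deadweight loss = ½ · (40 - 24) · (35 - 21) = ½ · 16 · 14 = 112.

112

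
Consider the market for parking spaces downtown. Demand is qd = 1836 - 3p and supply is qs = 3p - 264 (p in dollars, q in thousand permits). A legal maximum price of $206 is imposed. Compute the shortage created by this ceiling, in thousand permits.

Setting quantity demanded equal to quantity supplied, 1836 - 3p = 3p - 264, gives p* = 350 and q* = 786.
Since 206 < 350, the ceiling is binding.
At p = 206: qd = 1836 - 3·206 = 1218 and qs = 3·206 - 264 = 354.
Shortage = qd - qs = 1218 - 354 = 864.

864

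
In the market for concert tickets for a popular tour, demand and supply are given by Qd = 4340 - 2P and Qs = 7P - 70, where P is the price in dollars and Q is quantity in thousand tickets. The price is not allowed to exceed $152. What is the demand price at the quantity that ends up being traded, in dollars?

Setting quantity demanded equal to quantity supplied, 4340 - 2P = 7P - 70, gives P* = 490 and Q* = 3360.
Because the ceiling (152) lies below the market-clearing price, it is binding.
At P = 152: Qd = 4340 - 2·152 = 4036 and Qs = 7·152 - 70 = 994.
Only 994 units reach the market. On the demand curve, the marginal buyer's willingness to pay at Q = 994 is (4340 - 994)/2 = 1673.

1673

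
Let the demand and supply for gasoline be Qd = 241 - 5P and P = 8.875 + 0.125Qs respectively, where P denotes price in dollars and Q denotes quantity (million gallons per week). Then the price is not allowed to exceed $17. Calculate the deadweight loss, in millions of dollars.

Rearranging supply gives Qs = 8P - 71. Equilibrium: 241 - 5P = 8P - 71, so 312 = 13P and P* = 24, Q* = 121.
Since 17 < 24, the ceiling is binding.
At P = 17: Qd = 241 - 5·17 = 156 and Qs = 8·17 - 71 = 65.
Quantity traded falls to 65. At Q = 65 the demand price is (241 - 65)/5 = 35.2 and the supply price is (71 + 65)/8 = 17.
Deadweight loss = ½ · (35.2 - 17) · (121 - 65) = ½ · 18.2 · 56 = 509.6.

509.6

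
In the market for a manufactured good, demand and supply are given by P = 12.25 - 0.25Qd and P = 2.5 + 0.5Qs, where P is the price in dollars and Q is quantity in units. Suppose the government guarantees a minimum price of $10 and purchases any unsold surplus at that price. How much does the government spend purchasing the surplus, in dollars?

Rearranging demand gives Qd = 49 - 4P; rearranging supply gives Qs = 2P - 5. Setting quantity demanded equal to quantity supplied, 49 - 4P = 2P - 5, gives P* = 9 and Q* = 13.
The floor of 10 is above the equilibrium price 9, so it binds.
At P = 10: Qd = 49 - 4·10 = 9 and Qs = 2·10 - 5 = 15.
Surplus = Qs - Qd = 6.
Government expenditure = surplus × support price = 6 × 10 = 60.

60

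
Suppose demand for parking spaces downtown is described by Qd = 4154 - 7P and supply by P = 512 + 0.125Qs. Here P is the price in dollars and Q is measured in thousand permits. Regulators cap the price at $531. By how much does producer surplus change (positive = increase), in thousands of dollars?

-4332

Rearranging supply gives Qs = 8P - 4096. In a free market, 4154 - 7P = 8P - 4096 gives the equilibrium P* = 550, Q* = 304.
The ceiling of 531 is below the equilibrium price 550, so it binds.
At P = 531: Qd = 4154 - 7·531 = 437 and Qs = 8·531 - 4096 = 152.
Producer surplus without the control is ½ · (550 - 512) · 304 = 5776.
With the ceiling, producers sell 152 units at 531, so PS = ½ · (531 - 512) · 152 = 1444.
Change in producer surplus = 1444 - 5776 = -4332.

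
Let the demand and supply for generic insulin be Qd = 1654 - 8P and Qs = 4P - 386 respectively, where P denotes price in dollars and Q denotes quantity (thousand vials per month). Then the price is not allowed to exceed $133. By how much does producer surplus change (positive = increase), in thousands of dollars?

Equilibrium: 1654 - 8P = 4P - 386, so 2040 = 12P and P* = 170, Q* = 294.
Since 133 < 170, the ceiling is binding.
At P = 133: Qd = 1654 - 8·133 = 590 and Qs = 4·133 - 386 = 146.
Producer surplus without the control is ½ · (170 - 96.5) · 294 = 10804.5.
With the ceiling, producers sell 146 units at 133, so PS = ½ · (133 - 96.5) · 146 = 2664.5.
Change in producer surplus = 2664.5 - 10804.5 = -8140.

-8140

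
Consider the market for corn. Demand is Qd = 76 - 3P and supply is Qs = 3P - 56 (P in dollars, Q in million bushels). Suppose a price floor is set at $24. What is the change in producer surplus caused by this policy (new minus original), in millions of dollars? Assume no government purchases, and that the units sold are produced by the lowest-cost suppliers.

2

Setting quantity demanded equal to quantity supplied, 76 - 3P = 3P - 56, gives P* = 22 and Q* = 10.
The floor of 24 is above the equilibrium price 22, so it binds.
At P = 24: Qd = 76 - 3·24 = 4 and Qs = 3·24 - 56 = 16.
Producer surplus without the control is ½ · (22 - 56/3) · 10 = 50/3.
With the floor, 4 units are sold at 24. The supply price at Q = 4 is 20, so PS = ½ · [(24 - 56/3) + (24 - 20)] · 4 = 56/3.
Change in producer surplus = 56/3 - 50/3 = 2.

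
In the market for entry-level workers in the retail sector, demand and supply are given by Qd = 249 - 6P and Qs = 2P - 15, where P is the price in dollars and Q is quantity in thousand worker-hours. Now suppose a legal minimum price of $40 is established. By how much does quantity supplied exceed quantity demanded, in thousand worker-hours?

56

Without the control the market clears where 249 - 6P = 2P - 15, i.e. P* = 33 and Q* = 51.
Since 40 > 33, the floor is binding.
At P = 40: Qd = 249 - 6·40 = 9 and Qs = 2·40 - 15 = 65.
Surplus = Qs - Qd = 65 - 9 = 56.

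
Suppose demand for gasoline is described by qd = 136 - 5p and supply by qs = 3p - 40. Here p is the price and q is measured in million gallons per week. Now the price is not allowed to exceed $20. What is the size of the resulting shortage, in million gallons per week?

16

In a free market, 136 - 5p = 3p - 40 gives the equilibrium p* = 22, q* = 26.
Because the ceiling (20) lies below the market-clearing price, it is binding.
At p = 20: qd = 136 - 5·20 = 36 and qs = 3·20 - 40 = 20.
Shortage = qd - qs = 36 - 20 = 16.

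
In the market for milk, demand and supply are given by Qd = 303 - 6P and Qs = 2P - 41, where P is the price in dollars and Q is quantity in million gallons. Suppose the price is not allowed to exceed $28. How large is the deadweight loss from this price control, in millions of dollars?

Equilibrium: 303 - 6P = 2P - 41, so 344 = 8P and P* = 43, Q* = 45.
Since 28 < 43, the ceiling is binding.
At P = 28: Qd = 303 - 6·28 = 135 and Qs = 2·28 - 41 = 15.
Quantity traded falls to 15. At Q = 15 the demand price is (303 - 15)/6 = 48 and the supply price is (41 + 15)/2 = 28.
Deadweight loss = ½ · (48 - 28) · (45 - 15) = ½ · 20 · 30 = 300.

300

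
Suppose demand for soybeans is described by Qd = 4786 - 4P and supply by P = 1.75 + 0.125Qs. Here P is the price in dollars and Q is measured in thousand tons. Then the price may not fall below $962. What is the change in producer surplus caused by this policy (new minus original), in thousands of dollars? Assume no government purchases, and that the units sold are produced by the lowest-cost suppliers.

211312

Rearranging supply gives Qs = 8P - 14. In a free market, 4786 - 4P = 8P - 14 gives the equilibrium P* = 400, Q* = 3186.
The floor of 962 is above the equilibrium price 400, so it binds.
At P = 962: Qd = 4786 - 4·962 = 938 and Qs = 8·962 - 14 = 7682.
Producer surplus without the control is ½ · (400 - 1.75) · 3186 = 634412.25.
With the floor, 938 units are sold at 962. The supply price at Q = 938 is 119, so PS = ½ · [(962 - 1.75) + (962 - 119)] · 938 = 845724.25.
Change in producer surplus = 845724.25 - 634412.25 = 211312.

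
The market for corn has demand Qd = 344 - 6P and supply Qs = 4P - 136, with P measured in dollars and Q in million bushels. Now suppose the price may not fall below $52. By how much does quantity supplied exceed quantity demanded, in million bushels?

40

Equilibrium: 344 - 6P = 4P - 136, so 480 = 10P and P* = 48, Q* = 56.
Because the floor (52) lies above the market-clearing price, it is binding.
At P = 52: Qd = 344 - 6·52 = 32 and Qs = 4·52 - 136 = 72.
Surplus = Qs - Qd = 72 - 32 = 40.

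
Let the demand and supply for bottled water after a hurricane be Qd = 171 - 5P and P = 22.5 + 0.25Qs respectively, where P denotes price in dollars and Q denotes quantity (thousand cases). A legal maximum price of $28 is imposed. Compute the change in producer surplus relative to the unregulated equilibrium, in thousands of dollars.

Rearranging supply gives Qs = 4P - 90. Without the control the market clears where 171 - 5P = 4P - 90, i.e. P* = 29 and Q* = 26.
Because the ceiling (28) lies below the market-clearing price, it is binding.
At P = 28: Qd = 171 - 5·28 = 31 and Qs = 4·28 - 90 = 22.
Producer surplus without the control is ½ · (29 - 22.5) · 26 = 84.5.
With the ceiling, producers sell 22 units at 28, so PS = ½ · (28 - 22.5) · 22 = 60.5.
Change in producer surplus = 60.5 - 84.5 = -24.

-24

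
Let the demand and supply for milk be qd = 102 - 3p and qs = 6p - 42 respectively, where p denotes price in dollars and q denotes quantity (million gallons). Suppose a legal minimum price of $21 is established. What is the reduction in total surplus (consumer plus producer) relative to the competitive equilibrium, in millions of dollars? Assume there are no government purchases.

56.25

Setting quantity demanded equal to quantity supplied, 102 - 3p = 6p - 42, gives p* = 16 and q* = 54.
The floor of 21 is above the equilibrium price 16, so it binds.
At p = 21: qd = 102 - 3·21 = 39 and qs = 6·21 - 42 = 84.
Quantity traded falls to 39. At q = 39 the demand price is (102 - 39)/3 = 21 and the supply price is (42 + 39)/6 = 13.5.
Deadweight loss = ½ · (21 - 13.5) · (54 - 39) = ½ · 7.5 · 15 = 56.25.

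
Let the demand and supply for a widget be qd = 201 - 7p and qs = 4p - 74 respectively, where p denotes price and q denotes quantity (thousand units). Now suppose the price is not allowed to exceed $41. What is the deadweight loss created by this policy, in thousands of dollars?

Setting quantity demanded equal to quantity supplied, 201 - 7p = 4p - 74, gives p* = 25 and q* = 26.
The ceiling of 41 is above the equilibrium price 25, so it is not binding; the market clears at p* = 25, q* = 26.
Since the control does not bind, no trades are prevented and deadweight loss is zero.

0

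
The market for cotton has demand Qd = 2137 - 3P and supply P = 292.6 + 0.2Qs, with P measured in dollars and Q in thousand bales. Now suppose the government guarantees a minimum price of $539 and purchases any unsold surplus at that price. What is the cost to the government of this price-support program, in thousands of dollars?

383768

Rearranging supply gives Qs = 5P - 1463. Setting quantity demanded equal to quantity supplied, 2137 - 3P = 5P - 1463, gives P* = 450 and Q* = 787.
Since 539 > 450, the floor is binding.
At P = 539: Qd = 2137 - 3·539 = 520 and Qs = 5·539 - 1463 = 1232.
Surplus = Qs - Qd = 712.
Government expenditure = surplus × support price = 712 × 539 = 383768.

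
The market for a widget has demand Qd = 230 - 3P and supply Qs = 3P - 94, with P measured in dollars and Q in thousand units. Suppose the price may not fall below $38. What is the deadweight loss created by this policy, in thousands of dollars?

Equilibrium: 230 - 3P = 3P - 94, so 324 = 6P and P* = 54, Q* = 68.
Since 38 is below P* = 54, the floor does not bind and the free-market outcome prevails.
Since the control does not bind, no trades are prevented and deadweight loss is zero.

0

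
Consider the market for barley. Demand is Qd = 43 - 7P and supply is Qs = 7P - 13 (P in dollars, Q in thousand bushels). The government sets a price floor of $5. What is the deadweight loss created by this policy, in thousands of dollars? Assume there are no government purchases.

Setting quantity demanded equal to quantity supplied, 43 - 7P = 7P - 13, gives P* = 4 and Q* = 15.
Since 5 > 4, the floor is binding.
At P = 5: Qd = 43 - 7·5 = 8 and Qs = 7·5 - 13 = 22.
Quantity traded falls to 8. At Q = 8 the demand price is (43 - 8)/7 = 5 and the supply price is (13 + 8)/7 = 3.
Deadweight loss = ½ · (5 - 3) · (15 - 8) = ½ · 2 · 7 = 7.

7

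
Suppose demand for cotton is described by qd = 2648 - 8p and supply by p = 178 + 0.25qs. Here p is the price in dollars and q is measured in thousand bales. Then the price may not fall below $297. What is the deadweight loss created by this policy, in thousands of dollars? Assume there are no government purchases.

3468

Rearranging supply gives qs = 4p - 712. In a free market, 2648 - 8p = 4p - 712 gives the equilibrium p* = 280, q* = 408.
Because the floor (297) lies above the market-clearing price, it is binding.
At p = 297: qd = 2648 - 8·297 = 272 and qs = 4·297 - 712 = 476.
Quantity traded falls to 272. At q = 272 the demand price is (2648 - 272)/8 = 297 and the supply price is (712 + 272)/4 = 246.
Deadweight loss = ½ · (297 - 246) · (408 - 272) = ½ · 51 · 136 = 3468.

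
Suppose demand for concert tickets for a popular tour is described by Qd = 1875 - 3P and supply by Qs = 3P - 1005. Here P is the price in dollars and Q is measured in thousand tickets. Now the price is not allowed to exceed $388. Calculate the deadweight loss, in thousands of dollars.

Without the control the market clears where 1875 - 3P = 3P - 1005, i.e. P* = 480 and Q* = 435.
The ceiling of 388 is below the equilibrium price 480, so it binds.
At P = 388: Qd = 1875 - 3·388 = 711 and Qs = 3·388 - 1005 = 159.
Quantity traded falls to 159. At Q = 159 the demand price is (1875 - 159)/3 = 572 and the supply price is (1005 + 159)/3 = 388.
Deadweight loss = ½ · (572 - 388) · (435 - 159) = ½ · 184 · 276 = 25392.

25392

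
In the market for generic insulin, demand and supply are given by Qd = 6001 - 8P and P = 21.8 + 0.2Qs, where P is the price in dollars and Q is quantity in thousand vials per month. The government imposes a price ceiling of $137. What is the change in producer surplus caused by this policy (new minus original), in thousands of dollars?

-469030.5

Rearranging supply gives Qs = 5P - 109. In a free market, 6001 - 8P = 5P - 109 gives the equilibrium P* = 470, Q* = 2241.
Because the ceiling (137) lies below the market-clearing price, it is binding.
At P = 137: Qd = 6001 - 8·137 = 4905 and Qs = 5·137 - 109 = 576.
Producer surplus without the control is ½ · (470 - 21.8) · 2241 = 502208.1.
With the ceiling, producers sell 576 units at 137, so PS = ½ · (137 - 21.8) · 576 = 33177.6.
Change in producer surplus = 33177.6 - 502208.1 = -469030.5.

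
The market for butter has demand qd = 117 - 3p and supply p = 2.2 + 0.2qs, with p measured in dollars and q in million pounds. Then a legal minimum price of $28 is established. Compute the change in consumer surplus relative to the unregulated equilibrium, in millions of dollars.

Rearranging supply gives qs = 5p - 11. Without the control the market clears where 117 - 3p = 5p - 11, i.e. p* = 16 and q* = 69.
Because the floor (28) lies above the market-clearing price, it is binding.
At p = 28: qd = 117 - 3·28 = 33 and qs = 5·28 - 11 = 129.
Consumer surplus without the control is ½ · (39 - 16) · 69 = 793.5.
With the floor, consumers buy 33 units at 28, so CS = ½ · (39 - 28) · 33 = 181.5.
Change in consumer surplus = 181.5 - 793.5 = -612.

-612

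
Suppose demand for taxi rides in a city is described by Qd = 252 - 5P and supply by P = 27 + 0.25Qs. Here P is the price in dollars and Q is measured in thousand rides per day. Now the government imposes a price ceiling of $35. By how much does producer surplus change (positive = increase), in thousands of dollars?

Rearranging supply gives Qs = 4P - 108. Setting quantity demanded equal to quantity supplied, 252 - 5P = 4P - 108, gives P* = 40 and Q* = 52.
Since 35 < 40, the ceiling is binding.
At P = 35: Qd = 252 - 5·35 = 77 and Qs = 4·35 - 108 = 32.
Producer surplus without the control is ½ · (40 - 27) · 52 = 338.
With the ceiling, producers sell 32 units at 35, so PS = ½ · (35 - 27) · 32 = 128.
Change in producer surplus = 128 - 338 = -210.

-210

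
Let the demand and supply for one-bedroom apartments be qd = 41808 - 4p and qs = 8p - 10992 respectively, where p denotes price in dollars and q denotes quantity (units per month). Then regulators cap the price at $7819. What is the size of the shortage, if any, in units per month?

0

In a free market, 41808 - 4p = 8p - 10992 gives the equilibrium p* = 4400, q* = 24208.
The ceiling of 7819 is above the equilibrium price 4400, so it is not binding; the market clears at p* = 4400, q* = 24208.
Since the control does not bind, there is no shortage.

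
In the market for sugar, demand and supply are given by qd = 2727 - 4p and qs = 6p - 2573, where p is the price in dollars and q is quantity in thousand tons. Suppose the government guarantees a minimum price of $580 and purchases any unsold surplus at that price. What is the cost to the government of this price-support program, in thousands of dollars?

Setting quantity demanded equal to quantity supplied, 2727 - 4p = 6p - 2573, gives p* = 530 and q* = 607.
Because the floor (580) lies above the market-clearing price, it is binding.
At p = 580: qd = 2727 - 4·580 = 407 and qs = 6·580 - 2573 = 907.
Surplus = qs - qd = 500.
Government expenditure = surplus × support price = 500 × 580 = 290000.

290000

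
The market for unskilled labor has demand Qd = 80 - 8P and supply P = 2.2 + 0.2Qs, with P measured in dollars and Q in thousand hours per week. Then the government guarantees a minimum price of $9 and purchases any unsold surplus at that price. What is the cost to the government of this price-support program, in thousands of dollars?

234

Rearranging supply gives Qs = 5P - 11. Without the control the market clears where 80 - 8P = 5P - 11, i.e. P* = 7 and Q* = 24.
Because the floor (9) lies above the market-clearing price, it is binding.
At P = 9: Qd = 80 - 8·9 = 8 and Qs = 5·9 - 11 = 34.
Surplus = Qs - Qd = 26.
Government expenditure = surplus × support price = 26 × 9 = 234.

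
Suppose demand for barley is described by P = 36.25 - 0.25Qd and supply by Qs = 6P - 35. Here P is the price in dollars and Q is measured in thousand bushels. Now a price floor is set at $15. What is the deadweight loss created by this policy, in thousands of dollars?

0

Rearranging demand gives Qd = 145 - 4P. Equilibrium: 145 - 4P = 6P - 35, so 180 = 10P and P* = 18, Q* = 73.
Since 15 is below P* = 18, the floor does not bind and the free-market outcome prevails.
Since the control does not bind, no trades are prevented and deadweight loss is zero.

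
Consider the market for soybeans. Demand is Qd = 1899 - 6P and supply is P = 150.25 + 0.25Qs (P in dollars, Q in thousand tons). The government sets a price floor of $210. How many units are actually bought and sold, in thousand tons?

399

Rearranging supply gives Qs = 4P - 601. Setting quantity demanded equal to quantity supplied, 1899 - 6P = 4P - 601, gives P* = 250 and Q* = 399.
Since 210 is below P* = 250, the floor does not bind and the free-market outcome prevails.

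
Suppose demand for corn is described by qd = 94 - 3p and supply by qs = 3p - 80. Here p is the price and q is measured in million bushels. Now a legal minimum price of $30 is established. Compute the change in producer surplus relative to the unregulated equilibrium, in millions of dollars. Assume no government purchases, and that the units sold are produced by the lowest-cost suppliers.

2.5

Without the control the market clears where 94 - 3p = 3p - 80, i.e. p* = 29 and q* = 7.
Because the floor (30) lies above the market-clearing price, it is binding.
At p = 30: qd = 94 - 3·30 = 4 and qs = 3·30 - 80 = 10.
Producer surplus without the control is ½ · (29 - 80/3) · 7 = 49/6.
With the floor, 4 units are sold at 30. The supply price at q = 4 is 28, so PS = ½ · [(30 - 80/3) + (30 - 28)] · 4 = 32/3.
Change in producer surplus = 32/3 - 49/6 = 2.5.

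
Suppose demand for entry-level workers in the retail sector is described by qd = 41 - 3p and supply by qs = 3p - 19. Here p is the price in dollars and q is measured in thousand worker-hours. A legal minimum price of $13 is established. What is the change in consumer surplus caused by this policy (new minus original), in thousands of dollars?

-19.5

Equilibrium: 41 - 3p = 3p - 19, so 60 = 6p and p* = 10, q* = 11.
Since 13 > 10, the floor is binding.
At p = 13: qd = 41 - 3·13 = 2 and qs = 3·13 - 19 = 20.
Consumer surplus without the control is ½ · (41/3 - 10) · 11 = 121/6.
With the floor, consumers buy 2 units at 13, so CS = ½ · (41/3 - 13) · 2 = 2/3.
Change in consumer surplus = 2/3 - 121/6 = -19.5.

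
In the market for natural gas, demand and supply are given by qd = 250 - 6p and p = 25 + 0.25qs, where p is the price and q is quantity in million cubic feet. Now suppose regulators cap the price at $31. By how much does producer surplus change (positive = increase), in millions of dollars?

-128

Rearranging supply gives qs = 4p - 100. Setting quantity demanded equal to quantity supplied, 250 - 6p = 4p - 100, gives p* = 35 and q* = 40.
The ceiling of 31 is below the equilibrium price 35, so it binds.
At p = 31: qd = 250 - 6·31 = 64 and qs = 4·31 - 100 = 24.
Producer surplus without the control is ½ · (35 - 25) · 40 = 200.
With the ceiling, producers sell 24 units at 31, so PS = ½ · (31 - 25) · 24 = 72.
Change in producer surplus = 72 - 200 = -128.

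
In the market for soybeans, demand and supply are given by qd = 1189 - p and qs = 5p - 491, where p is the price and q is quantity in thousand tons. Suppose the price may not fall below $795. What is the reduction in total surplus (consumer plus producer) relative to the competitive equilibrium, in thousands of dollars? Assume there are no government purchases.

Setting quantity demanded equal to quantity supplied, 1189 - p = 5p - 491, gives p* = 280 and q* = 909.
The floor of 795 is above the equilibrium price 280, so it binds.
At p = 795: qd = 1189 - 795 = 394 and qs = 5·795 - 491 = 3484.
Quantity traded falls to 394. At q = 394 the demand price is 1189 - 394 = 795 and the supply price is (491 + 394)/5 = 177.
Deadweight loss = ½ · (795 - 177) · (909 - 394) = ½ · 618 · 515 = 159135.

159135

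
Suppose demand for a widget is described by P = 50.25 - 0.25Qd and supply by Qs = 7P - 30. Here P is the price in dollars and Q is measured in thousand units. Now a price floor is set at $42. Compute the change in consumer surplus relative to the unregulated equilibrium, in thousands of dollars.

Rearranging demand gives Qd = 201 - 4P. Equilibrium: 201 - 4P = 7P - 30, so 231 = 11P and P* = 21, Q* = 117.
Because the floor (42) lies above the market-clearing price, it is binding.
At P = 42: Qd = 201 - 4·42 = 33 and Qs = 7·42 - 30 = 264.
Consumer surplus without the control is ½ · (50.25 - 21) · 117 = 1711.125.
With the floor, consumers buy 33 units at 42, so CS = ½ · (50.25 - 42) · 33 = 136.125.
Change in consumer surplus = 136.125 - 1711.125 = -1575.

-1575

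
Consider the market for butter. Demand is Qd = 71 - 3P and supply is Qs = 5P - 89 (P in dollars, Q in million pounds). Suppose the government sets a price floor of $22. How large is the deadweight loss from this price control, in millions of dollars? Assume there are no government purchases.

Without the control the market clears where 71 - 3P = 5P - 89, i.e. P* = 20 and Q* = 11.
Since 22 > 20, the floor is binding.
At P = 22: Qd = 71 - 3·22 = 5 and Qs = 5·22 - 89 = 21.
Quantity traded falls to 5. At Q = 5 the demand price is (71 - 5)/3 = 22 and the supply price is (89 + 5)/5 = 18.8.
Deadweight loss = ½ · (22 - 18.8) · (11 - 5) = ½ · 3.2 · 6 = 9.6.

9.6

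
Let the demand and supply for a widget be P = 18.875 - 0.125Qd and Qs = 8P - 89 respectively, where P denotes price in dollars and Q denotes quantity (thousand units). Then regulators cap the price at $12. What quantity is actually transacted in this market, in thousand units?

Rearranging demand gives Qd = 151 - 8P. Setting quantity demanded equal to quantity supplied, 151 - 8P = 8P - 89, gives P* = 15 and Q* = 31.
Because the ceiling (12) lies below the market-clearing price, it is binding.
At P = 12: Qd = 151 - 8·12 = 55 and Qs = 8·12 - 89 = 7.
The quantity actually transacted is the short side, supply: 7.

7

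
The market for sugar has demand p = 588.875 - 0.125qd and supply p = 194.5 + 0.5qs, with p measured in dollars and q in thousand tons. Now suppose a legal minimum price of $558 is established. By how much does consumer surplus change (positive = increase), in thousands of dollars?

Rearranging demand gives qd = 4711 - 8p; rearranging supply gives qs = 2p - 389. Equilibrium: 4711 - 8p = 2p - 389, so 5100 = 10p and p* = 510, q* = 631.
The floor of 558 is above the equilibrium price 510, so it binds.
At p = 558: qd = 4711 - 8·558 = 247 and qs = 2·558 - 389 = 727.
Consumer surplus without the control is ½ · (588.875 - 510) · 631 = 24885.0625.
With the floor, consumers buy 247 units at 558, so CS = ½ · (588.875 - 558) · 247 = 3813.0625.
Change in consumer surplus = 3813.0625 - 24885.0625 = -21072.

-21072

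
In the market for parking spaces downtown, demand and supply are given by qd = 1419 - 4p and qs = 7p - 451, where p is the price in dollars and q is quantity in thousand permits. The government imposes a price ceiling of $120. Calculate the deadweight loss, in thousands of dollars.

24062.5

Setting quantity demanded equal to quantity supplied, 1419 - 4p = 7p - 451, gives p* = 170 and q* = 739.
Since 120 < 170, the ceiling is binding.
At p = 120: qd = 1419 - 4·120 = 939 and qs = 7·120 - 451 = 389.
Quantity traded falls to 389. At q = 389 the demand price is (1419 - 389)/4 = 257.5 and the supply price is (451 + 389)/7 = 120.
Deadweight loss = ½ · (257.5 - 120) · (739 - 389) = ½ · 137.5 · 350 = 24062.5.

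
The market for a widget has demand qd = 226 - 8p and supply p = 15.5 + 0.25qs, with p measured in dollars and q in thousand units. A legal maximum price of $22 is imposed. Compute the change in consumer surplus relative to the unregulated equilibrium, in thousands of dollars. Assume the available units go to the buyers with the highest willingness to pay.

48

Rearranging supply gives qs = 4p - 62. In a free market, 226 - 8p = 4p - 62 gives the equilibrium p* = 24, q* = 34.
Because the ceiling (22) lies below the market-clearing price, it is binding.
At p = 22: qd = 226 - 8·22 = 50 and qs = 4·22 - 62 = 26.
Consumer surplus without the control is ½ · (28.25 - 24) · 34 = 72.25.
With the ceiling, 26 units are sold at 22 (assume they go to the highest-value buyers). The demand price at q = 26 is 25, so CS = ½ · [(28.25 - 22) + (25 - 22)] · 26 = 120.25.
Change in consumer surplus = 120.25 - 72.25 = 48.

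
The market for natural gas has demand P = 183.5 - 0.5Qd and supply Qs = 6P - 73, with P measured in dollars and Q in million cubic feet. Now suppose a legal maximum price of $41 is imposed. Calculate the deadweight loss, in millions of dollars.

2352

Rearranging demand gives Qd = 367 - 2P. In a free market, 367 - 2P = 6P - 73 gives the equilibrium P* = 55, Q* = 257.
Because the ceiling (41) lies below the market-clearing price, it is binding.
At P = 41: Qd = 367 - 2·41 = 285 and Qs = 6·41 - 73 = 173.
Quantity traded falls to 173. At Q = 173 the demand price is (367 - 173)/2 = 97 and the supply price is (73 + 173)/6 = 41.
Deadweight loss = ½ · (97 - 41) · (257 - 173) = ½ · 56 · 84 = 2352.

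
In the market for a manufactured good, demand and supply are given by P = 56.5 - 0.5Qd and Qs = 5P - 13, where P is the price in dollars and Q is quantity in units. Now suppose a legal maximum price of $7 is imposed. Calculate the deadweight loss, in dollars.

Rearranging demand gives Qd = 113 - 2P. Equilibrium: 113 - 2P = 5P - 13, so 126 = 7P and P* = 18, Q* = 77.
Because the ceiling (7) lies below the market-clearing price, it is binding.
At P = 7: Qd = 113 - 2·7 = 99 and Qs = 5·7 - 13 = 22.
Quantity traded falls to 22. At Q = 22 the demand price is (113 - 22)/2 = 45.5 and the supply price is (13 + 22)/5 = 7.
Deadweight loss = ½ · (45.5 - 7) · (77 - 22) = ½ · 38.5 · 55 = 1058.75.

1058.75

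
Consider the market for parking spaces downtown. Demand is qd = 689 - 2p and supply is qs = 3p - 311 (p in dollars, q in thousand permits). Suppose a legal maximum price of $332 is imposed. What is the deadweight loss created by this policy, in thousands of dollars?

0

Equilibrium: 689 - 2p = 3p - 311, so 1000 = 5p and p* = 200, q* = 289.
The ceiling of 332 is above the equilibrium price 200, so it is not binding; the market clears at p* = 200, q* = 289.
Since the control does not bind, no trades are prevented and deadweight loss is zero.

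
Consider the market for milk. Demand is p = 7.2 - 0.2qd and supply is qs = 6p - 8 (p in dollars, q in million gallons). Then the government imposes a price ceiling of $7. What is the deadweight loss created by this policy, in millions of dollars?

Rearranging demand gives qd = 36 - 5p. In a free market, 36 - 5p = 6p - 8 gives the equilibrium p* = 4, q* = 16.
The ceiling of 7 is above the equilibrium price 4, so it is not binding; the market clears at p* = 4, q* = 16.
Since the control does not bind, no trades are prevented and deadweight loss is zero.

0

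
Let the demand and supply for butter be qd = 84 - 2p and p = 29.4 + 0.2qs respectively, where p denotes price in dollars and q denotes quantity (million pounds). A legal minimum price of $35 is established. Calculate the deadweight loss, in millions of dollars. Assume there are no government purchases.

5.6

Rearranging supply gives qs = 5p - 147. Without the control the market clears where 84 - 2p = 5p - 147, i.e. p* = 33 and q* = 18.
The floor of 35 is above the equilibrium price 33, so it binds.
At p = 35: qd = 84 - 2·35 = 14 and qs = 5·35 - 147 = 28.
Quantity traded falls to 14. At q = 14 the demand price is (84 - 14)/2 = 35 and the supply price is (147 + 14)/5 = 32.2.
Deadweight loss = ½ · (35 - 32.2) · (18 - 14) = ½ · 2.8 · 4 = 5.6.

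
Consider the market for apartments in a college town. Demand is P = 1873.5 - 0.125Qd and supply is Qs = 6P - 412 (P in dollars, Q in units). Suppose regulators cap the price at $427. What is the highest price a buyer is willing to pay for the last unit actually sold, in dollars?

Rearranging demand gives Qd = 14988 - 8P. Equilibrium: 14988 - 8P = 6P - 412, so 15400 = 14P and P* = 1100, Q* = 6188.
Since 427 < 1100, the ceiling is binding.
At P = 427: Qd = 14988 - 8·427 = 11572 and Qs = 6·427 - 412 = 2150.
Only 2150 units reach the market. On the demand curve, the marginal buyer's willingness to pay at Q = 2150 is (14988 - 2150)/8 = 1604.75.

1604.75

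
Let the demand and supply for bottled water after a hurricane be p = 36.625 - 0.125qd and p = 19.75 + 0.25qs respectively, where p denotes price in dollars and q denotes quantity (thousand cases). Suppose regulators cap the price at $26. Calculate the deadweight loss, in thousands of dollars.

Rearranging demand gives qd = 293 - 8p; rearranging supply gives qs = 4p - 79. Without the control the market clears where 293 - 8p = 4p - 79, i.e. p* = 31 and q* = 45.
The ceiling of 26 is below the equilibrium price 31, so it binds.
At p = 26: qd = 293 - 8·26 = 85 and qs = 4·26 - 79 = 25.
Quantity traded falls to 25. At q = 25 the demand price is (293 - 25)/8 = 33.5 and the supply price is (79 + 25)/4 = 26.
Deadweight loss = ½ · (33.5 - 26) · (45 - 25) = ½ · 7.5 · 20 = 75.

75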